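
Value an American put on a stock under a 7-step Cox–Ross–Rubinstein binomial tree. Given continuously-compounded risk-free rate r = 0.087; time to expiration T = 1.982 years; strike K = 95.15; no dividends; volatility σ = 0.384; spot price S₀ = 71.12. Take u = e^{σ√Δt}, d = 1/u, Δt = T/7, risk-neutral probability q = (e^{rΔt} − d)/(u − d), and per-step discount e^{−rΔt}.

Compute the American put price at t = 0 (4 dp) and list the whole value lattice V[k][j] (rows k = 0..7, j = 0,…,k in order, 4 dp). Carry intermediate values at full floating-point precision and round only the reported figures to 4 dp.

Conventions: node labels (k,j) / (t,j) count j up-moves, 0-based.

price = 26.1199
tree:
26.1199
37.1735 16.7649
47.8880 25.4005 9.2782
56.6224 37.1735 15.3184 3.9219
63.7426 47.8880 24.4347 7.2986 0.8656
69.5469 56.6224 37.1735 13.3762 1.8094 0.0000
74.2785 63.7426 47.8880 24.0300 3.7824 0.0000 0.0000
78.1357 69.5469 56.6224 37.1735 7.9068 0.0000 0.0000 0.0000

params: Δt=0.28314 u=1.22670 d=0.81519 q=0.50970 e^(-rΔt)=0.97567
t_7 payoffs: 78.1357 69.5469 56.6224 37.1735 7.9068 0.0000 0.0000 0.0000
k=6: node(6,0) S=20.8715 payoff=74.2785 vs cont=71.9633 → 74.2785 [stop]  node(6,1) S=31.4074 payoff=63.7426 vs cont=61.4273 → 63.7426 [stop]  node(6,2) S=47.2620 payoff=47.8880 vs cont=45.5728 → 47.8880 [stop]  node(6,3) S=71.1200 payoff=24.0300 vs cont=21.7148 → 24.0300 [stop]  node(6,4) S=107.0216 payoff=0.0000 vs cont=3.7824 → 3.7824 [wait]  node(6,5) S=161.0463 payoff=0.0000 vs cont=0.0000 → 0.0000 [wait]  node(6,6) S=242.3430 payoff=0.0000 vs cont=0.0000 → 0.0000 [wait]
k=5: node(5,0) S=25.6031 payoff=69.5469 vs cont=67.2316 → 69.5469 [stop]  node(5,1) S=38.5276 payoff=56.6224 vs cont=54.3071 → 56.6224 [stop]  node(5,2) S=57.9765 payoff=37.1735 vs cont=34.8583 → 37.1735 [stop]  node(5,3) S=87.2432 payoff=7.9068 vs cont=13.3762 → 13.3762 [wait]  node(5,4) S=131.2838 payoff=0.0000 vs cont=1.8094 → 1.8094 [wait]  node(5,5) S=197.5562 payoff=0.0000 vs cont=0.0000 → 0.0000 [wait]
k=4: node(4,0) S=31.4074 payoff=63.7426 vs cont=61.4273 → 63.7426 [stop]  node(4,1) S=47.2620 payoff=47.8880 vs cont=45.5728 → 47.8880 [stop]  node(4,2) S=71.1200 payoff=24.0300 vs cont=24.4347 → 24.4347 [wait]  node(4,3) S=107.0216 payoff=0.0000 vs cont=7.2986 → 7.2986 [wait]  node(4,4) S=161.0463 payoff=0.0000 vs cont=0.8656 → 0.8656 [wait]
k=3: node(3,0) S=38.5276 payoff=56.6224 vs cont=54.3071 → 56.6224 [stop]  node(3,1) S=57.9765 payoff=37.1735 vs cont=35.0595 → 37.1735 [stop]  node(3,2) S=87.2432 payoff=7.9068 vs cont=15.3184 → 15.3184 [wait]  node(3,3) S=131.2838 payoff=0.0000 vs cont=3.9219 → 3.9219 [wait]
k=2: node(2,0) S=47.2620 payoff=47.8880 vs cont=45.5728 → 47.8880 [stop]  node(2,1) S=71.1200 payoff=24.0300 vs cont=25.4005 → 25.4005 [wait]  node(2,2) S=107.0216 payoff=0.0000 vs cont=9.2782 → 9.2782 [wait]
k=1: node(1,0) S=57.9765 payoff=37.1735 vs cont=35.5398 → 37.1735 [stop]  node(1,1) S=87.2432 payoff=7.9068 vs cont=16.7649 → 16.7649 [wait]
k=0: node(0,0) S=71.1200 payoff=24.0300 vs cont=26.1199 → 26.1199 [wait]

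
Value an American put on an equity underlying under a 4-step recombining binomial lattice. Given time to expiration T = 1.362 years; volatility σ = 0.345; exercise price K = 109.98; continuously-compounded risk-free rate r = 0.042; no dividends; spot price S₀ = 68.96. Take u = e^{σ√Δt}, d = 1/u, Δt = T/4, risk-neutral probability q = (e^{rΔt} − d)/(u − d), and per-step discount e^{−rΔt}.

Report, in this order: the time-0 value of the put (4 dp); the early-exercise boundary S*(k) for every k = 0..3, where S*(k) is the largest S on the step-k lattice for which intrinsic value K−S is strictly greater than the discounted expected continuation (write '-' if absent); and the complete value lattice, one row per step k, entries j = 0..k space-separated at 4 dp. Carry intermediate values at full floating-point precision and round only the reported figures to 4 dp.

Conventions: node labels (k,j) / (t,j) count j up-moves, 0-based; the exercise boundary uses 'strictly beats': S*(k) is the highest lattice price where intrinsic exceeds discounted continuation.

Δt=0.34050  u=1.22301  d=0.81765  q=0.48537  discount=0.98580
step 4 (expiry): payoffs max(K−S,0) = 79.1569 63.8762 41.0200 6.8327 0.0000
step 3: (k=3,j=0): S=37.6970, K−S=72.2830, hold=70.7214 ⇒ V=72.2830 exercise | (k=3,j=1): S=56.3854, K−S=53.5946, hold=52.0329 ⇒ V=53.5946 exercise | (k=3,j=2): S=84.3388, K−S=25.6412, hold=24.0795 ⇒ V=25.6412 exercise | (k=3,j=3): S=126.1503, K−S=0.0000, hold=3.4664 ⇒ V=3.4664 continue  boundary S*=84.3388
step 2: (k=2,j=0): S=46.1038, K−S=63.8762, hold=62.3146 ⇒ V=63.8762 exercise | (k=2,j=1): S=68.9600, K−S=41.0200, hold=39.4584 ⇒ V=41.0200 exercise | (k=2,j=2): S=103.1473, K−S=6.8327, hold=14.6668 ⇒ V=14.6668 continue  boundary S*=68.9600
step 1: (k=1,j=0): S=56.3854, K−S=53.5946, hold=52.0329 ⇒ V=53.5946 exercise | (k=1,j=1): S=84.3388, K−S=25.6412, hold=27.8280 ⇒ V=27.8280 continue  boundary S*=56.3854
step 0: (k=0,j=0): S=68.9600, K−S=41.0200, hold=40.5047 ⇒ V=41.0200 exercise  boundary S*=68.9600

price = 41.0200
boundary = 68.9600 56.3854 68.9600 84.3388
tree:
41.0200
53.5946 27.8280
63.8762 41.0200 14.6668
72.2830 53.5946 25.6412 3.4664
79.1569 63.8762 41.0200 6.8327 0.0000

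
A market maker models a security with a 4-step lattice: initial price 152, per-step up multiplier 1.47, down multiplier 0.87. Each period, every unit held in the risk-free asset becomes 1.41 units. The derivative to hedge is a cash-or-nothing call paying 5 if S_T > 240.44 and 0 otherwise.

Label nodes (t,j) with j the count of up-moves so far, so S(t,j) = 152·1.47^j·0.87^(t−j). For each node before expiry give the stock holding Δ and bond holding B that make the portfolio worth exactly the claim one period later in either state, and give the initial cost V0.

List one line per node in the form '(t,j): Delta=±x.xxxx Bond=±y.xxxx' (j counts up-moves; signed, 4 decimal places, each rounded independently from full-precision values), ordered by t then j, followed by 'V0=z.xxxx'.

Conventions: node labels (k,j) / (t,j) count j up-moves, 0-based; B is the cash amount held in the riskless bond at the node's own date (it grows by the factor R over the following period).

Arbitrage-free pricing uses the up-move probability p* = (R−d)/(u−d) = 0.9000, discounting each step at R = 1.41.
Expiry values: V(4,0)=0.0000, V(4,1)=0.0000, V(4,2)=5.0000, V(4,3)=5.0000, V(4,4)=5.0000
Node (3,0) S=100.0925: V=(p*·0.0000+(1−p*)·0.0000)/1.41=0.0000; Δ=(0.0000−0.0000)/(147.1359−87.0804)=0.0000; B=V−Δ·S=0.0000
Node (3,1) S=169.1217: V=(p*·5.0000+(1−p*)·0.0000)/1.41=3.1915; Δ=(5.0000−0.0000)/(248.6090−147.1359)=0.0493; B=V−Δ·S=-5.1418
Node (3,2) S=285.7574: V=(p*·5.0000+(1−p*)·5.0000)/1.41=3.5461; Δ=(5.0000−5.0000)/(420.0634−248.6090)=0.0000; B=V−Δ·S=3.5461
Node (3,3) S=482.8315: V=(p*·5.0000+(1−p*)·5.0000)/1.41=3.5461; Δ=(5.0000−5.0000)/(709.7623−420.0634)=0.0000; B=V−Δ·S=3.5461
Node (2,0) S=115.0488: V=(p*·3.1915+(1−p*)·0.0000)/1.41=2.0371; Δ=(3.1915−0.0000)/(169.1217−100.0925)=0.0462; B=V−Δ·S=-3.2820
Node (2,1) S=194.3928: V=(p*·3.5461+(1−p*)·3.1915)/1.41=2.4898; Δ=(3.5461−3.1915)/(285.7574−169.1217)=0.0030; B=V−Δ·S=1.8988
Node (2,2) S=328.4568: V=(p*·3.5461+(1−p*)·3.5461)/1.41=2.5150; Δ=(3.5461−3.5461)/(482.8315−285.7574)=0.0000; B=V−Δ·S=2.5150
Node (1,0) S=132.2400: V=(p*·2.4898+(1−p*)·2.0371)/1.41=1.7337; Δ=(2.4898−2.0371)/(194.3928−115.0488)=0.0057; B=V−Δ·S=0.9792
Node (1,1) S=223.4400: V=(p*·2.5150+(1−p*)·2.4898)/1.41=1.7819; Δ=(2.5150−2.4898)/(328.4568−194.3928)=0.0002; B=V−Δ·S=1.7400
Node (0,0) S=152.0000: V=(p*·1.7819+(1−p*)·1.7337)/1.41=1.2603; Δ=(1.7819−1.7337)/(223.4400−132.2400)=0.0005; B=V−Δ·S=1.1801
As a check, the time-0 holding Δ(0,0)·S0 + B(0,0) comes to 1.2603 — exactly V0.

(0,0): Delta=0.0005 Bond=1.1801
(1,0): Delta=0.0057 Bond=0.9792
(1,1): Delta=0.0002 Bond=1.7400
(2,0): Delta=0.0462 Bond=-3.2820
(2,1): Delta=0.0030 Bond=1.8988
(2,2): Delta=0.0000 Bond=2.5150
(3,0): Delta=0.0000 Bond=0.0000
(3,1): Delta=0.0493 Bond=-5.1418
(3,2): Delta=0.0000 Bond=3.5461
(3,3): Delta=0.0000 Bond=3.5461
V0=1.2603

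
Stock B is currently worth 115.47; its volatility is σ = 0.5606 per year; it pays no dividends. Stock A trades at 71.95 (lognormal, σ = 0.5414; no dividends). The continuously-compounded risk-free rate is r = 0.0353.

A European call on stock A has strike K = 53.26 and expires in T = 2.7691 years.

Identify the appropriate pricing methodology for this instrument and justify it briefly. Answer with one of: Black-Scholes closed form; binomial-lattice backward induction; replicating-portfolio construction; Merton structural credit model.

framework: Black-Scholes closed form

Key observation: a European-exercise option on stock A struck at 53.26 — a GBM underlying with constant parameters — admits an analytic price: the data contain no early exercise, no discrete tree, no debt structure.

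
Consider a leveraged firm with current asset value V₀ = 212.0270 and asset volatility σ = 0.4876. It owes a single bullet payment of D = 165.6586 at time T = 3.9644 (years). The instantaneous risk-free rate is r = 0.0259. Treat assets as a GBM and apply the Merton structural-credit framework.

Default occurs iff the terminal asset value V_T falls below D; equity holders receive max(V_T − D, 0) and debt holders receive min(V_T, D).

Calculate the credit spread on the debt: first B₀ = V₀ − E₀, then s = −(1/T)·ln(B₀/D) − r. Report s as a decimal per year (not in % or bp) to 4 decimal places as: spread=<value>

With assets at 212.0270 and a single debt payment of 165.6586 at 3.9644 years:
d₁ = [ln(V₀/D) + (r + σ²/2)T] / (σ√T)
   = [ln(212.0270/165.6586) + (0.0259 + 0.5·0.4876²)·3.9644] / (0.4876·√3.9644)
   = [0.246785 + 0.573953] / 0.970851 = 0.845380
d₂ = d₁ − σ√T = 0.845380 − 0.970851 = -0.125470
N(d₁) = 0.801051,  N(d₂) = 0.450076,  e^(−rT) = 0.902418
E₀ = V₀·N(d₁) − D·e^(−rT)·N(d₂)
   = 212.0270·0.801051 − 165.6586·0.902418·0.450076 = 102.561130
B₀ = V₀ − E₀ = 212.0270 − 102.561130 = 109.465870
spread = −(1/T)·ln(B₀/D) − r = −(1/3.9644)·ln(109.465870/165.6586) − 0.0259 = 0.07860919

spread=0.0786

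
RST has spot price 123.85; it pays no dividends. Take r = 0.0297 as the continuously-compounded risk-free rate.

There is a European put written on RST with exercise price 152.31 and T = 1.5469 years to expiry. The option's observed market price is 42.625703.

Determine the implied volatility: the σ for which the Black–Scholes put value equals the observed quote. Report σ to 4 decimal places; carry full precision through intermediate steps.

At σ = 0.4655 the Black–Scholes value reproduces the quote:
σ√T = 0.4655·√1.5469 = 0.578963
d₁ = (ln(S/K) + (r+σ²/2)T) / (σ√T) = (ln(123.85/152.31) + (0.0297+0.4655²/2)·1.5469) / 0.578963 = (-0.206847 + 0.213542) / 0.578963 = 0.011564
d₂ = d₁ − σ√T = 0.011564 − 0.578963 = -0.567399
e^{−rT} = 0.955096
N(−d₁) = 0.495387,  N(−d₂) = 0.714778
V = K·e^{−rT}·N(−d₂) − S·N(−d₁) = 103.979340 − 61.353637 = 42.625703 (the observed quote) — the price is monotone increasing in volatility, hence this σ is the only solution

sigma = 0.4655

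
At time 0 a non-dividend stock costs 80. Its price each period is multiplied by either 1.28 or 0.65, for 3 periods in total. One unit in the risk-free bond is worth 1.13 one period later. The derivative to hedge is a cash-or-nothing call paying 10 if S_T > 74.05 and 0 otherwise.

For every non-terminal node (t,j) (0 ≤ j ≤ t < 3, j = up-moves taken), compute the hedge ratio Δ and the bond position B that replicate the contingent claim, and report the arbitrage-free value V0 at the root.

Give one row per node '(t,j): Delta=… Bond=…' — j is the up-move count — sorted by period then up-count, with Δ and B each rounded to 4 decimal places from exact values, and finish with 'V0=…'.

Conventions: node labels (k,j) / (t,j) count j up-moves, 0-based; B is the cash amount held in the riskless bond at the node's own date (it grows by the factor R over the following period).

Since d<R<u, set p* = (R−d)/(u−d) = 0.7619; price each node as the discounted p*-expectation of its children.
Terminal payoffs: V(3,0)=0.0000, V(3,1)=0.0000, V(3,2)=10.0000, V(3,3)=10.0000
Node (2,0) S=33.8000: V=(p*·0.0000+(1−p*)·0.0000)/1.13=0.0000; Δ=(0.0000−0.0000)/(43.2640−21.9700)=0.0000; B=V−Δ·S=0.0000
Node (2,1) S=66.5600: V=(p*·10.0000+(1−p*)·0.0000)/1.13=6.7425; Δ=(10.0000−0.0000)/(85.1968−43.2640)=0.2385; B=V−Δ·S=-9.1305
Node (2,2) S=131.0720: V=(p*·10.0000+(1−p*)·10.0000)/1.13=8.8496; Δ=(10.0000−10.0000)/(167.7722−85.1968)=0.0000; B=V−Δ·S=8.8496
Node (1,0) S=52.0000: V=(p*·6.7425+(1−p*)·0.0000)/1.13=4.5462; Δ=(6.7425−0.0000)/(66.5600−33.8000)=0.2058; B=V−Δ·S=-6.1563
Node (1,1) S=102.4000: V=(p*·8.8496+(1−p*)·6.7425)/1.13=7.3875; Δ=(8.8496−6.7425)/(131.0720−66.5600)=0.0327; B=V−Δ·S=4.0430
Node (0,0) S=80.0000: V=(p*·7.3875+(1−p*)·4.5462)/1.13=5.9389; Δ=(7.3875−4.5462)/(102.4000−52.0000)=0.0564; B=V−Δ·S=1.4289
Check: Δ(0,0)·S0 + B(0,0) = 5.9389 = V0.

(0,0): Delta=0.0564 Bond=1.4289
(1,0): Delta=0.2058 Bond=-6.1563
(1,1): Delta=0.0327 Bond=4.0430
(2,0): Delta=0.0000 Bond=0.0000
(2,1): Delta=0.2385 Bond=-9.1305
(2,2): Delta=0.0000 Bond=8.8496
V0=5.9389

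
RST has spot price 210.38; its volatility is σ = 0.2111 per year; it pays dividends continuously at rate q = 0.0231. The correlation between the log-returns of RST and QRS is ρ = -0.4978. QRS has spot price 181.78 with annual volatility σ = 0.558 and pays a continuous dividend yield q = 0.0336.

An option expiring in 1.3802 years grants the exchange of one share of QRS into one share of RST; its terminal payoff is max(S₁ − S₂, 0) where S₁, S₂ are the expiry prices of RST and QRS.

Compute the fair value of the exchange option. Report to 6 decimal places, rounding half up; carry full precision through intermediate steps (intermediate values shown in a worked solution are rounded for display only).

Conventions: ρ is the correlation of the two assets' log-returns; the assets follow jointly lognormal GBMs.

σ_eff = √(σ₁² + σ₂² − 2ρσ₁σ₂) = √(0.2111² + 0.558² − 2·-0.4978·0.2111·0.558) = 0.687897
d₁ = (ln(S₁/S₂) + (q₂ − q₁ + σ_eff²/2)T) / (σ_eff√T) = (ln(210.38/181.78) + (0.0336 − 0.0231 + 0.236601)·1.3802) / 0.808155 = 0.602815
d₂ = d₁ − σ_eff√T = 0.602815 − 0.808155 = -0.205340
N(d₁) = 0.726684,  N(d₂) = 0.418653
V = S₁·e^{−q₁T}·N(d₁) − S₂·e^{−q₂T}·N(d₂) = 148.082447 − 72.654099 = 75.428348
Key observation: no risk-free rate is needed — with the second asset as numeraire the exchange option is a call on the ratio S₁/S₂, and r cancels out of the value.

exchange price = 75.428348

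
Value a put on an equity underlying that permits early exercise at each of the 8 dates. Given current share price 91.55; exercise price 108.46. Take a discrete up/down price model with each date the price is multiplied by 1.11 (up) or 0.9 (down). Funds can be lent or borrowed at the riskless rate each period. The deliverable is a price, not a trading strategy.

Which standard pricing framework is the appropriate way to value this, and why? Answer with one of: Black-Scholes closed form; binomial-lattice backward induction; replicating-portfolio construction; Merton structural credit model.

Key observation: the put (strike 108.46 on spot 91.55) is American-style on a 8-step discrete price model, so the early-exercise decision at every node requires stepwise backward valuation — a closed form cannot price the exercise right.

framework: binomial-lattice backward induction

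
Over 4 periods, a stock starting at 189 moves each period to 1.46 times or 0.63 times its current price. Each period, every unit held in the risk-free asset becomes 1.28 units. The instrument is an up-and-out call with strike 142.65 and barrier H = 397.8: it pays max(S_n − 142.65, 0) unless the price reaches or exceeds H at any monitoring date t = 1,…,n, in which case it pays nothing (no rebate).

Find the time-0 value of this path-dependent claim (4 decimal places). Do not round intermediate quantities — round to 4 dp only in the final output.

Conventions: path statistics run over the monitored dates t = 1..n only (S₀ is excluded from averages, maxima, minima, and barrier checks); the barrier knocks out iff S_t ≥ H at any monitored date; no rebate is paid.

Under the martingale measure an up-move has probability p* = 0.7831; value the claim as the probability-weighted average of per-path payoffs, discounted 4 periods at R = 1.28.
Enumerate all 2^4 = 16 price paths (U = up ×1.46, D = down ×0.63); each path with k up-moves has probability p*^k·(1−p*)^(4−k).
DDDD: M=119.0700, payoff=0.0000, prob=0.002212
UDDD: M=275.9400, payoff=0.0000, prob=0.007988
DUDD: M=173.8422, payoff=0.0000, prob=0.007988
UUDD: M=402.8724, payoff=0.0000, prob=0.028844
DDUD: M=119.0700, payoff=0.0000, prob=0.007988
UDUD: M=275.9400, payoff=17.2501, prob=0.028844
DUUD: M=253.8096, payoff=17.2501, prob=0.028844
UUUD: M=588.1937, payoff=0.0000, prob=0.104160
DDDU: M=119.0700, payoff=0.0000, prob=0.007988
UDDU: M=275.9400, payoff=17.2501, prob=0.028844
DUDU: M=173.8422, payoff=17.2501, prob=0.028844
UUDU: M=402.8724, payoff=0.0000, prob=0.104160
DDUU: M=159.9001, payoff=17.2501, prob=0.028844
UDUU: M=370.5620, payoff=227.9120, prob=0.104160
DUUU: M=370.5620, payoff=227.9120, prob=0.104160
UUUU: M=858.7628, payoff=0.0000, prob=0.376133
Price = Σ prob·payoff / R^4 = 49.966376 / 2.684355 = 18.6139

price = 18.6139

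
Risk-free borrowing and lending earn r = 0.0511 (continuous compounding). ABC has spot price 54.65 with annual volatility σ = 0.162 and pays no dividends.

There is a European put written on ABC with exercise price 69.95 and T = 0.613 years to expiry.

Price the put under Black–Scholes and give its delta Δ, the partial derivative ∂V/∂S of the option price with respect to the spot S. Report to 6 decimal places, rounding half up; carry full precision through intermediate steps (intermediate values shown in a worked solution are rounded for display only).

σ√T = 0.162·√0.613 = 0.126837
d₁ = (ln(S/K) + (r+σ²/2)T) / (σ√T) = (ln(54.65/69.95) + (0.0511+0.162²/2)·0.613) / 0.126837 = (-0.246831 + 0.039368) / 0.126837 = -1.635672
d₂ = d₁ − σ√T = -1.635672 − 0.126837 = -1.762509
e^{−rT} = 0.969161
N(−d₁) = 0.949046,  N(−d₂) = 0.961008
Put price V = K·e^{−rT}·N(−d₂) − S·N(−d₁) = 65.149471 − 51.865357 = 13.284114
Δ = −N(−d₁) = -0.949046

price = 13.284114
Δ = -0.949046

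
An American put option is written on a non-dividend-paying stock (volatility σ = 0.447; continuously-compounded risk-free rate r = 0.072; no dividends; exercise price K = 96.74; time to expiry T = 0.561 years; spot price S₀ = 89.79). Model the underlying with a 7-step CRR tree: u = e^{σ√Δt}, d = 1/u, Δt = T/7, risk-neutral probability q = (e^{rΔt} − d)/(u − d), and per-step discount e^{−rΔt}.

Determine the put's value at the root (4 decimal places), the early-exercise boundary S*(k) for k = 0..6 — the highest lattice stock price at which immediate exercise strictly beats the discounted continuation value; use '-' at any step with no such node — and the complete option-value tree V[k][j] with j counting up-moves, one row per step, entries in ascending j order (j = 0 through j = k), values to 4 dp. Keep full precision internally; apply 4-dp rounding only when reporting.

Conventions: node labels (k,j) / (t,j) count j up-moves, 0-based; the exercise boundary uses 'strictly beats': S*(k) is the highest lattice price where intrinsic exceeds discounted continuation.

Δt=0.08014  u=1.13490  d=0.88114  q=0.49121  discount=0.99425
step 7 (expiry): payoffs max(K−S,0) = 59.7122 49.0484 35.3134 17.6228 0.0000 0.0000 0.0000 0.0000
step 6: (k=6,j=0): S=42.0228, K−S=54.7172, hold=54.1606 ⇒ V=54.7172 exercise | (k=6,j=1): S=54.1252, K−S=42.6148, hold=42.0582 ⇒ V=42.6148 exercise | (k=6,j=2): S=69.7130, K−S=27.0270, hold=26.4704 ⇒ V=27.0270 exercise | (k=6,j=3): S=89.7900, K−S=6.9500, hold=8.9147 ⇒ V=8.9147 continue | (k=6,j=4): S=115.6491, K−S=0.0000, hold=0.0000 ⇒ V=0.0000 continue | (k=6,j=5): S=148.9555, K−S=0.0000, hold=0.0000 ⇒ V=0.0000 continue | (k=6,j=6): S=191.8540, K−S=0.0000, hold=0.0000 ⇒ V=0.0000 continue  boundary S*=69.7130
step 5: (k=5,j=0): S=47.6916, K−S=49.0484, hold=48.4918 ⇒ V=49.0484 exercise | (k=5,j=1): S=61.4266, K−S=35.3134, hold=34.7568 ⇒ V=35.3134 exercise | (k=5,j=2): S=79.1172, K−S=17.6228, hold=18.0257 ⇒ V=18.0257 continue | (k=5,j=3): S=101.9026, K−S=0.0000, hold=4.5096 ⇒ V=4.5096 continue | (k=5,j=4): S=131.2500, K−S=0.0000, hold=0.0000 ⇒ V=0.0000 continue | (k=5,j=5): S=169.0494, K−S=0.0000, hold=0.0000 ⇒ V=0.0000 continue  boundary S*=61.4266
step 4: (k=4,j=0): S=54.1252, K−S=42.6148, hold=42.0582 ⇒ V=42.6148 exercise | (k=4,j=1): S=69.7130, K−S=27.0270, hold=26.6672 ⇒ V=27.0270 exercise | (k=4,j=2): S=89.7900, K−S=6.9500, hold=11.3210 ⇒ V=11.3210 continue | (k=4,j=3): S=115.6491, K−S=0.0000, hold=2.2812 ⇒ V=2.2812 continue | (k=4,j=4): S=148.9555, K−S=0.0000, hold=0.0000 ⇒ V=0.0000 continue  boundary S*=69.7130
step 3: (k=3,j=0): S=61.4266, K−S=35.3134, hold=34.7568 ⇒ V=35.3134 exercise | (k=3,j=1): S=79.1172, K−S=17.6228, hold=19.2009 ⇒ V=19.2009 continue | (k=3,j=2): S=101.9026, K−S=0.0000, hold=6.8410 ⇒ V=6.8410 continue | (k=3,j=3): S=131.2500, K−S=0.0000, hold=1.1540 ⇒ V=1.1540 continue  boundary S*=61.4266
step 2: (k=2,j=0): S=69.7130, K−S=27.0270, hold=27.2411 ⇒ V=27.2411 continue | (k=2,j=1): S=89.7900, K−S=6.9500, hold=13.0540 ⇒ V=13.0540 continue | (k=2,j=2): S=115.6491, K−S=0.0000, hold=4.0242 ⇒ V=4.0242 continue  boundary S*=-
step 1: (k=1,j=0): S=79.1172, K−S=17.6228, hold=20.1556 ⇒ V=20.1556 continue | (k=1,j=1): S=101.9026, K−S=0.0000, hold=8.5689 ⇒ V=8.5689 continue  boundary S*=-
step 0: (k=0,j=0): S=89.7900, K−S=6.9500, hold=14.3809 ⇒ V=14.3809 continue  boundary S*=-

price = 14.3809
boundary = - - - 61.4266 69.7130 61.4266 69.7130
tree:
14.3809
20.1556 8.5689
27.2411 13.0540 4.0242
35.3134 19.2009 6.8410 1.1540
42.6148 27.0270 11.3210 2.2812 0.0000
49.0484 35.3134 18.0257 4.5096 0.0000 0.0000
54.7172 42.6148 27.0270 8.9147 0.0000 0.0000 0.0000
59.7122 49.0484 35.3134 17.6228 0.0000 0.0000 0.0000 0.0000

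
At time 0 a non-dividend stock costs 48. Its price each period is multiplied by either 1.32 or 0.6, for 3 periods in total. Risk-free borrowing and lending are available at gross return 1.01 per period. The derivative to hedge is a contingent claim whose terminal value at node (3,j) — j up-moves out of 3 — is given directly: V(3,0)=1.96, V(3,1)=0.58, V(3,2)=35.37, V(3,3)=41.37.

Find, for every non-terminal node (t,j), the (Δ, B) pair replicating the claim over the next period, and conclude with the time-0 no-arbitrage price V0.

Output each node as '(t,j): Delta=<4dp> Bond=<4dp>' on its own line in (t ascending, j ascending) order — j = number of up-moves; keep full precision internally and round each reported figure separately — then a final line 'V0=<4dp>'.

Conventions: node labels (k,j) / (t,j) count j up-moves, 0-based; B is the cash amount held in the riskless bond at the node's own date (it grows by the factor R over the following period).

(0,0): Delta=0.5318 Bond=-3.4041
(1,0): Delta=0.9176 Bond=-14.5474
(1,1): Delta=0.3993 Bond=4.9615
(2,0): Delta=-0.1109 Bond=3.0792
(2,1): Delta=1.2710 Bond=-28.1304
(2,2): Delta=0.0996 Bond=30.0693
V0=22.1234

Under the risk-neutral measure, an up-move has probability p* = (R−d)/(u−d) = 0.5694 and values discount at R = 1.01.
Expiry values: V(3,0)=1.9600, V(3,1)=0.5800, V(3,2)=35.3700, V(3,3)=41.3700
  t=2,j=0: stock 17.2800 → up 22.8096 (V=0.5800), down 10.3680 (V=1.9600). Price 1.1625; hedge Δ=-0.1109, bond B=3.0792.
  t=2,j=1: stock 38.0160 → up 50.1811 (V=35.3700), down 22.8096 (V=0.5800). Price 20.1891; hedge Δ=1.2710, bond B=-28.1304.
  t=2,j=2: stock 83.6352 → up 110.3985 (V=41.3700), down 50.1811 (V=35.3700). Price 38.4026; hedge Δ=0.0996, bond B=30.0693.
  t=1,j=0: stock 28.8000 → up 38.0160 (V=20.1891), down 17.2800 (V=1.1625). Price 11.8783; hedge Δ=0.9176, bond B=-14.5474.
  t=1,j=1: stock 63.3600 → up 83.6352 (V=38.4026), down 38.0160 (V=20.1891). Price 30.2581; hedge Δ=0.3993, bond B=4.9615.
  t=0,j=0: stock 48.0000 → up 63.3600 (V=30.2581), down 28.8000 (V=11.8783). Price 22.1234; hedge Δ=0.5318, bond B=-3.4041.
Verification: the root portfolio costs Δ(0,0)·S0 + B(0,0) = 22.1234, matching V0.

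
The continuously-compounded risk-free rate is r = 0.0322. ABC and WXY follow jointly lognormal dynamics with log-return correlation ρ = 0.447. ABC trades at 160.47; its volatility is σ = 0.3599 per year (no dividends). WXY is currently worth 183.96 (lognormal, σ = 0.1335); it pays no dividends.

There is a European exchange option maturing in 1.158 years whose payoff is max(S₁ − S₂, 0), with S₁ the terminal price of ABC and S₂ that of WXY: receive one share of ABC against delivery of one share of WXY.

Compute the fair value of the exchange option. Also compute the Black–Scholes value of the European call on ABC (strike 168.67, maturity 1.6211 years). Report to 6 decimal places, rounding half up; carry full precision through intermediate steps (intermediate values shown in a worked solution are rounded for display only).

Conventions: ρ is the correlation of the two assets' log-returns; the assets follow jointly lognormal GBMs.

σ_eff = √(σ₁² + σ₂² − 2ρσ₁σ₂) = √(0.3599² + 0.1335² − 2·0.447·0.3599·0.1335) = 0.323105
d₁ = (ln(S₁/S₂) + (q₂ − q₁ + σ_eff²/2)T) / (σ_eff√T) = (ln(160.47/183.96) + (0.0 − 0.0 + 0.052198)·1.158) / 0.347694 = -0.219060
d₂ = d₁ − σ_eff√T = -0.219060 − 0.347694 = -0.566754
N(d₁) = 0.413302,  N(d₂) = 0.285441
V = S₁·e^{−q₁T}·N(d₁) − S₂·e^{−q₂T}·N(d₂) = 66.322543 − 52.509683 = 13.812860
[vanilla: ABC call K=168.67]
σ√T = 0.3599·√1.6211 = 0.458233
d₁ = (ln(S/K) + (r+σ²/2)T) / (σ√T) = (ln(160.47/168.67) + (0.0322+0.3599²/2)·1.6211) / 0.458233 = (-0.049837 + 0.157188) / 0.458233 = 0.234272
d₂ = d₁ − σ√T = 0.234272 − 0.458233 = -0.223962
e^{−rT} = 0.949140
N(d₁) = 0.592613,  N(d₂) = 0.411394
price = S·N(d₁) − K·e^{−rT}·N(d₂) = 95.096617 − 65.860570 = 29.236046

exchange price = 13.812860
price(ABC call K=168.67) = 29.236046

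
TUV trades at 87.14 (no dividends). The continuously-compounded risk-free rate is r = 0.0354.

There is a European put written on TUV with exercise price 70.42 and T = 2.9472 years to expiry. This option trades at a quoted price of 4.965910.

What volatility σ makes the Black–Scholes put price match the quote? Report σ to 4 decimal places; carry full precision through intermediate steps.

sigma = 0.2697

At σ = 0.2697 the Black–Scholes value reproduces the quote:
σ√T = 0.2697·√2.9472 = 0.463005
d₁ = (ln(S/K) + (r+σ²/2)T) / (σ√T) = (ln(87.14/70.42) + (0.0354+0.2697²/2)·2.9472) / 0.463005 = (0.213039 + 0.211518) / 0.463005 = 0.916958
d₂ = d₁ − σ√T = 0.916958 − 0.463005 = 0.453953
e^{−rT} = 0.900927
N(−d₁) = 0.179582,  N(−d₂) = 0.324931
V = K·e^{−rT}·N(−d₂) − S·N(−d₁) = 20.614703 − 15.648792 = 4.965910 (the quoted price), and the Black–Scholes price is strictly increasing in σ, so σ is unique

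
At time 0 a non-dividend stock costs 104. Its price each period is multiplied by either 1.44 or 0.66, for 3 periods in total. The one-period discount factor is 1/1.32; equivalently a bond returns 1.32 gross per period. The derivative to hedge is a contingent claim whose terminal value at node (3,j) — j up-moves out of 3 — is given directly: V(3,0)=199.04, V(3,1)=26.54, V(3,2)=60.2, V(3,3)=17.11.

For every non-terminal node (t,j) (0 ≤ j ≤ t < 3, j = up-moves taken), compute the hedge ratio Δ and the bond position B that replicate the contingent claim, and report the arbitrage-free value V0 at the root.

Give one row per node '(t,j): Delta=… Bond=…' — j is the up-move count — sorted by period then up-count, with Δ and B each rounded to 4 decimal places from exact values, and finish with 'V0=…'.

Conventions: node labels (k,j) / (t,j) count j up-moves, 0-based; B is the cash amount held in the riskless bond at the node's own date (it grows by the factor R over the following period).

The replicating-portfolio and risk-neutral prices coincide; use p* = (1.32−0.66)/(1.44−0.66) = 0.8462 for the latter.
Terminal payoffs: V(3,0)=199.0400, V(3,1)=26.5400, V(3,2)=60.2000, V(3,3)=17.1100
(2,0): S=45.3024. Δ = (V_up−V_dn)/(S_up−S_dn) = (26.5400−199.0400)/(65.2355−29.8996) = -4.8817. V = [p*·26.5400 + (1−p*)·199.0400]/1.32 = 40.2110. B = V − Δ·S = 261.3648.
(2,1): S=98.8416. Δ = (V_up−V_dn)/(S_up−S_dn) = (60.2000−26.5400)/(142.3319−65.2355) = 0.4366. V = [p*·60.2000 + (1−p*)·26.5400]/1.32 = 41.6830. B = V − Δ·S = -1.4709.
(2,2): S=215.6544. Δ = (V_up−V_dn)/(S_up−S_dn) = (17.1100−60.2000)/(310.5423−142.3319) = -0.2562. V = [p*·17.1100 + (1−p*)·60.2000]/1.32 = 17.9843. B = V − Δ·S = 73.2279.
(1,0): S=68.6400. Δ = (V_up−V_dn)/(S_up−S_dn) = (41.6830−40.2110)/(98.8416−45.3024) = 0.0275. V = [p*·41.6830 + (1−p*)·40.2110]/1.32 = 31.4065. B = V − Δ·S = 29.5192.
(1,1): S=149.7600. Δ = (V_up−V_dn)/(S_up−S_dn) = (17.9843−41.6830)/(215.6544−98.8416) = -0.2029. V = [p*·17.9843 + (1−p*)·41.6830]/1.32 = 16.3865. B = V − Δ·S = 46.7695.
(0,0): S=104.0000. Δ = (V_up−V_dn)/(S_up−S_dn) = (16.3865−31.4065)/(149.7600−68.6400) = -0.1852. V = [p*·16.3865 + (1−p*)·31.4065]/1.32 = 14.1646. B = V − Δ·S = 33.4209.
Check: Δ(0,0)·S0 + B(0,0) = 14.1646 = V0.

(0,0): Delta=-0.1852 Bond=33.4209
(1,0): Delta=0.0275 Bond=29.5192
(1,1): Delta=-0.2029 Bond=46.7695
(2,0): Delta=-4.8817 Bond=261.3648
(2,1): Delta=0.4366 Bond=-1.4709
(2,2): Delta=-0.2562 Bond=73.2279
V0=14.1646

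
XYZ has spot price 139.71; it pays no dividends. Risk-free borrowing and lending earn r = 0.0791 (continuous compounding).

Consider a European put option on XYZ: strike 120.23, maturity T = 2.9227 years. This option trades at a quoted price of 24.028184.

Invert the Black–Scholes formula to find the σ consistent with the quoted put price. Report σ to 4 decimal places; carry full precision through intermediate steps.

At σ = 0.5576 the Black–Scholes value reproduces the quote:
σ√T = 0.5576·√2.9227 = 0.953268
d₁ = (ln(S/K) + (r+σ²/2)T) / (σ√T) = (ln(139.71/120.23) + (0.0791+0.5576²/2)·2.9227) / 0.953268 = (0.150162 + 0.685545) / 0.953268 = 0.876677
d₂ = d₁ − σ√T = 0.876677 − 0.953268 = -0.076591
e^{−rT} = 0.793592
N(−d₁) = 0.190331,  N(−d₂) = 0.530526
V = K·e^{−rT}·N(−d₂) − S·N(−d₁) = 50.619350 − 26.591166 = 24.028184 (equal to the quote); since ∂V/∂σ > 0 for all σ, the implied volatility is unique

sigma = 0.5576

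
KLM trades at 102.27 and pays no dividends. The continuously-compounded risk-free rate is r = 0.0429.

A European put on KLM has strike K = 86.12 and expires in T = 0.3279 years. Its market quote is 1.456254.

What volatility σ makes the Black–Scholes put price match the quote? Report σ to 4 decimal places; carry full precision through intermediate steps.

At σ = 0.3260 the Black–Scholes value reproduces the quote:
σ√T = 0.326·√0.3279 = 0.186676
d₁ = (ln(S/K) + (r+σ²/2)T) / (σ√T) = (ln(102.27/86.12) + (0.0429+0.326²/2)·0.3279) / 0.186676 = (0.171875 + 0.031491) / 0.186676 = 1.089404
d₂ = d₁ − σ√T = 1.089404 − 0.186676 = 0.902728
e^{−rT} = 0.986032
N(−d₁) = 0.137988,  N(−d₂) = 0.183335
V = K·e^{−rT}·N(−d₂) − S·N(−d₁) = 15.568267 − 14.112013 = 1.456254 (equal to the quote); since ∂V/∂σ > 0 for all σ, the implied volatility is unique

sigma = 0.3260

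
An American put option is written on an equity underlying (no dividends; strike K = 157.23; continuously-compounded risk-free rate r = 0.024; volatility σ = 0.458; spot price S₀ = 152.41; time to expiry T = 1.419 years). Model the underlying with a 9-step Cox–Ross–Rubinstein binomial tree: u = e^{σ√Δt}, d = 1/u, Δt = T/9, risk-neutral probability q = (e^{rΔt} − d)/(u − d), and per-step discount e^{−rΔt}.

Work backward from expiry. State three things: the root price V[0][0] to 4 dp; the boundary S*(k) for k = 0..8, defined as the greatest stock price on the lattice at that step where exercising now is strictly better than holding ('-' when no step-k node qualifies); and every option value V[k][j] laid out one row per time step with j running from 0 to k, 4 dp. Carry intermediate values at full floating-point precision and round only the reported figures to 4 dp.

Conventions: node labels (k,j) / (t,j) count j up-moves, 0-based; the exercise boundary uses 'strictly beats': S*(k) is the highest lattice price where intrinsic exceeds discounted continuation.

Δt=0.15767, u=1.19945, d=0.83372, q=0.46503, disc=e^(-rΔt)=0.99622
k=9 terminal: V=max(K-S,0) → 127.5688 114.5573 95.8381 68.9074 30.1629 0.0000 0.0000 0.0000 0.0000 0.0000
k=8: j=0 S=35.5770 intr=121.6530 cont=121.0591 V=121.6530[EX]; j=1 S=51.1836 intr=106.0464 cont=105.4526 V=106.0464[EX]; j=2 S=73.6362 intr=83.5938 cont=82.9999 V=83.5938[EX]; j=3 S=105.9382 intr=51.2918 cont=50.6980 V=51.2918[EX]; j=4 S=152.4100 intr=4.8200 cont=16.0754 V=16.0754[hold]; j=5 S=219.2676 intr=0.0000 cont=0.0000 V=0.0000[hold]; j=6 S=315.4535 intr=0.0000 cont=0.0000 V=0.0000[hold]; j=7 S=453.8332 intr=0.0000 cont=0.0000 V=0.0000[hold]; j=8 S=652.9159 intr=0.0000 cont=0.0000 V=0.0000[hold]  S*(8)=105.9382
k=7: j=0 S=42.6727 intr=114.5573 cont=113.9635 V=114.5573[EX]; j=1 S=61.3919 intr=95.8381 cont=95.2443 V=95.8381[EX]; j=2 S=88.3226 intr=68.9074 cont=68.3135 V=68.9074[EX]; j=3 S=127.0671 intr=30.1629 cont=34.7834 V=34.7834[hold]; j=4 S=182.8075 intr=0.0000 cont=8.5675 V=8.5675[hold]; j=5 S=262.9995 intr=0.0000 cont=0.0000 V=0.0000[hold]; j=6 S=378.3692 intr=0.0000 cont=0.0000 V=0.0000[hold]; j=7 S=544.3482 intr=0.0000 cont=0.0000 V=0.0000[hold]  S*(7)=88.3226
k=6: j=0 S=51.1836 intr=106.0464 cont=105.4526 V=106.0464[EX]; j=1 S=73.6362 intr=83.5938 cont=82.9999 V=83.5938[EX]; j=2 S=105.9382 intr=51.2918 cont=52.8385 V=52.8385[hold]; j=3 S=152.4100 intr=4.8200 cont=22.5070 V=22.5070[hold]; j=4 S=219.2676 intr=0.0000 cont=4.5661 V=4.5661[hold]; j=5 S=315.4535 intr=0.0000 cont=0.0000 V=0.0000[hold]; j=6 S=453.8332 intr=0.0000 cont=0.0000 V=0.0000[hold]  S*(6)=73.6362
k=5: j=0 S=61.3919 intr=95.8381 cont=95.2443 V=95.8381[EX]; j=1 S=88.3226 intr=68.9074 cont=69.0301 V=69.0301[hold]; j=2 S=127.0671 intr=30.1629 cont=38.5873 V=38.5873[hold]; j=3 S=182.8075 intr=0.0000 cont=14.1105 V=14.1105[hold]; j=4 S=262.9995 intr=0.0000 cont=2.4335 V=2.4335[hold]; j=5 S=378.3692 intr=0.0000 cont=0.0000 V=0.0000[hold]  S*(5)=61.3919
k=4: j=0 S=73.6362 intr=83.5938 cont=83.0568 V=83.5938[EX]; j=1 S=105.9382 intr=51.2918 cont=54.6661 V=54.6661[hold]; j=2 S=152.4100 intr=4.8200 cont=27.1022 V=27.1022[hold]; j=3 S=219.2676 intr=0.0000 cont=8.6476 V=8.6476[hold]; j=4 S=315.4535 intr=0.0000 cont=1.2969 V=1.2969[hold]  S*(4)=73.6362
k=3: j=0 S=88.3226 intr=68.9074 cont=69.8767 V=69.8767[hold]; j=1 S=127.0671 intr=30.1629 cont=41.6901 V=41.6901[hold]; j=2 S=182.8075 intr=0.0000 cont=18.4504 V=18.4504[hold]; j=3 S=262.9995 intr=0.0000 cont=5.2096 V=5.2096[hold]  S*(3)=-
k=2: j=0 S=105.9382 intr=51.2918 cont=56.5548 V=56.5548[hold]; j=1 S=152.4100 intr=4.8200 cont=30.7664 V=30.7664[hold]; j=2 S=219.2676 intr=0.0000 cont=12.2466 V=12.2466[hold]  S*(2)=-
k=1: j=0 S=127.0671 intr=30.1629 cont=44.3942 V=44.3942[hold]; j=1 S=182.8075 intr=0.0000 cont=22.0705 V=22.0705[hold]  S*(1)=-
k=0: j=0 S=152.4100 intr=4.8200 cont=33.8846 V=33.8846[hold]  S*(0)=-

price = 33.8846
boundary = - - - - 73.6362 61.3919 73.6362 88.3226 105.9382
tree:
33.8846
44.3942 22.0705
56.5548 30.7664 12.2466
69.8767 41.6901 18.4504 5.2096
83.5938 54.6661 27.1022 8.6476 1.2969
95.8381 69.0301 38.5873 14.1105 2.4335 0.0000
106.0464 83.5938 52.8385 22.5070 4.5661 0.0000 0.0000
114.5573 95.8381 68.9074 34.7834 8.5675 0.0000 0.0000 0.0000
121.6530 106.0464 83.5938 51.2918 16.0754 0.0000 0.0000 0.0000 0.0000
127.5688 114.5573 95.8381 68.9074 30.1629 0.0000 0.0000 0.0000 0.0000 0.0000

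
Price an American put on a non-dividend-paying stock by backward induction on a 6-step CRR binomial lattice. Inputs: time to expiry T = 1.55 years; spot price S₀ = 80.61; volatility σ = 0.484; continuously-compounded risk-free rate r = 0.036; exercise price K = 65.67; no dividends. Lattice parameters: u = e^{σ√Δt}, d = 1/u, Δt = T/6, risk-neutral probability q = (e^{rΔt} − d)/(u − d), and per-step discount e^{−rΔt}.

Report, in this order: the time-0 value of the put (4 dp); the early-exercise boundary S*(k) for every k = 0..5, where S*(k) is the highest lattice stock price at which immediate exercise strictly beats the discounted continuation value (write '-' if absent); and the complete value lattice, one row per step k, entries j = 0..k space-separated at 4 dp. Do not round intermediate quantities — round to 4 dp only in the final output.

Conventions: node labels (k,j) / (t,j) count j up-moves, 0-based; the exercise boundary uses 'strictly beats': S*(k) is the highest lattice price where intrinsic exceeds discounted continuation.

price = 9.8747
boundary = - - - - 30.1330 38.5371
tree:
9.8747
14.3767 4.7402
20.2839 7.6685 1.3663
27.5167 12.1253 2.5425 0.0000
35.5370 18.5722 4.7314 0.0000 0.0000
42.1083 27.1329 8.8048 0.0000 0.0000 0.0000
47.2466 35.5370 16.3849 0.0000 0.0000 0.0000 0.0000

Δt=0.25833, u=1.27890, d=0.78192, q=0.45761, disc=e^(-rΔt)=0.99074
k=6 terminal: V=max(K-S,0) → 47.2466 35.5370 16.3849 0.0000 0.0000 0.0000 0.0000
k=5: j=0 S=23.5617 intr=42.1083 cont=41.5004 V=42.1083[EX]; j=1 S=38.5371 intr=27.1329 cont=26.5250 V=27.1329[EX]; j=2 S=63.0307 intr=2.6393 cont=8.8048 V=8.8048[hold]; j=3 S=103.0921 intr=0.0000 cont=0.0000 V=0.0000[hold]; j=4 S=168.6159 intr=0.0000 cont=0.0000 V=0.0000[hold]; j=5 S=275.7857 intr=0.0000 cont=0.0000 V=0.0000[hold]  S*(5)=38.5371
k=4: j=0 S=30.1330 intr=35.5370 cont=34.9291 V=35.5370[EX]; j=1 S=49.2851 intr=16.3849 cont=18.5722 V=18.5722[hold]; j=2 S=80.6100 intr=0.0000 cont=4.7314 V=4.7314[hold]; j=3 S=131.8445 intr=0.0000 cont=0.0000 V=0.0000[hold]; j=4 S=215.6429 intr=0.0000 cont=0.0000 V=0.0000[hold]  S*(4)=30.1330
k=3: j=0 S=38.5371 intr=27.1329 cont=27.5167 V=27.5167[hold]; j=1 S=63.0307 intr=2.6393 cont=12.1253 V=12.1253[hold]; j=2 S=103.0921 intr=0.0000 cont=2.5425 V=2.5425[hold]; j=3 S=168.6159 intr=0.0000 cont=0.0000 V=0.0000[hold]  S*(3)=-
k=2: j=0 S=49.2851 intr=16.3849 cont=20.2839 V=20.2839[hold]; j=1 S=80.6100 intr=0.0000 cont=7.6685 V=7.6685[hold]; j=2 S=131.8445 intr=0.0000 cont=1.3663 V=1.3663[hold]  S*(2)=-
k=1: j=0 S=63.0307 intr=2.6393 cont=14.3767 V=14.3767[hold]; j=1 S=103.0921 intr=0.0000 cont=4.7402 V=4.7402[hold]  S*(1)=-
k=0: j=0 S=80.6100 intr=0.0000 cont=9.8747 V=9.8747[hold]  S*(0)=-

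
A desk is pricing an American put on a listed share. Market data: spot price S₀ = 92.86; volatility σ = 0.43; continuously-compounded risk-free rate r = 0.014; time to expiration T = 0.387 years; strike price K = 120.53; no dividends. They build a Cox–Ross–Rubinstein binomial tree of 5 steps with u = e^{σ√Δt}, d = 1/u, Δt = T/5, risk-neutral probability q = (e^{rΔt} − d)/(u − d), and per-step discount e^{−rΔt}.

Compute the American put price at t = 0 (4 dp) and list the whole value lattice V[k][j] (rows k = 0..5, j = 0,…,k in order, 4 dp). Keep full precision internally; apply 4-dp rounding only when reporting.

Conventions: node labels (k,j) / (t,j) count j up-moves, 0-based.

price = 30.0247
tree:
30.0247
38.5321 20.6771
47.4296 28.7722 11.7645
55.6718 38.1401 18.4693 4.3704
62.9846 47.4296 27.6700 8.3280 0.0000
69.4729 55.6718 38.1401 15.8694 0.0000 0.0000

params: Δt=0.07740 u=1.12708 d=0.88725 q=0.47465 e^(-rΔt)=0.99892
t_5 payoffs: 69.4729 55.6718 38.1401 15.8694 0.0000 0.0000
k=4: node(4,0) S=57.5454 payoff=62.9846 vs cont=62.8541 → 62.9846 [stop]  node(4,1) S=73.1004 payoff=47.4296 vs cont=47.2991 → 47.4296 [stop]  node(4,2) S=92.8600 payoff=27.6700 vs cont=27.5395 → 27.6700 [stop]  node(4,3) S=117.9608 payoff=2.5692 vs cont=8.3280 → 8.3280 [wait]  node(4,4) S=149.8465 payoff=0.0000 vs cont=0.0000 → 0.0000 [wait]
k=3: node(3,0) S=64.8582 payoff=55.6718 vs cont=55.5412 → 55.6718 [stop]  node(3,1) S=82.3899 payoff=38.1401 vs cont=38.0095 → 38.1401 [stop]  node(3,2) S=104.6606 payoff=15.8694 vs cont=18.4693 → 18.4693 [wait]  node(3,3) S=132.9512 payoff=0.0000 vs cont=4.3704 → 4.3704 [wait]
k=2: node(2,0) S=73.1004 payoff=47.4296 vs cont=47.2991 → 47.4296 [stop]  node(2,1) S=92.8600 payoff=27.6700 vs cont=28.7722 → 28.7722 [wait]  node(2,2) S=117.9608 payoff=2.5692 vs cont=11.7645 → 11.7645 [wait]
k=1: node(1,0) S=82.3899 payoff=38.1401 vs cont=38.5321 → 38.5321 [wait]  node(1,1) S=104.6606 payoff=15.8694 vs cont=20.6771 → 20.6771 [wait]
k=0: node(0,0) S=92.8600 payoff=27.6700 vs cont=30.0247 → 30.0247 [wait]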